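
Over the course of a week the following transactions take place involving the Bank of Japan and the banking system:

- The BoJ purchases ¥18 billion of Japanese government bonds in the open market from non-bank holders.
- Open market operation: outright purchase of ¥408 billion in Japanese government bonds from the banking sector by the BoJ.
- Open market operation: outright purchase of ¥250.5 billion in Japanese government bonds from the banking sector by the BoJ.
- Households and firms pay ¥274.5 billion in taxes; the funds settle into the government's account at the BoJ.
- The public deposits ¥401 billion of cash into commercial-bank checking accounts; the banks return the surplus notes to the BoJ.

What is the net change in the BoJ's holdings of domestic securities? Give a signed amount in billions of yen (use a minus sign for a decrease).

+¥676.5 billion

Asset purchase (from non-banks) ¥18 billion: securities added to the BoJ's portfolio → +¥18B.
OMO purchase (from banks) ¥408 billion: securities added to the BoJ's portfolio → +¥408B.
OMO purchase (from banks) ¥250.5 billion: securities added to the BoJ's portfolio → +¥250.5B.
Government account inflow ¥274.5 billion: the BoJ's securities portfolio is untouched → 0.
Currency deposit ¥401 billion: the BoJ's securities portfolio is untouched → 0.
Net: 18 + 408 + 250.5 + 0 + 0 = +¥676.5 billion.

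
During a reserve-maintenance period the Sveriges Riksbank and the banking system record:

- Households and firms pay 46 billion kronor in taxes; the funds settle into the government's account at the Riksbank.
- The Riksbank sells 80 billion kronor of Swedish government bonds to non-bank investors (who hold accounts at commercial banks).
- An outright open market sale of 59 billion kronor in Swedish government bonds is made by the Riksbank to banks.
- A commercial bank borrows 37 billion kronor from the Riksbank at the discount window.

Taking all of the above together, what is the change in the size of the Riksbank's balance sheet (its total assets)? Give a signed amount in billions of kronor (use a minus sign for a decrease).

Riksbank balance sheet:
  Assets:      Securities −139B, Loans to banks +37B
  Liabilities: Bank reserves −148B, Government deposits +46B
Commercial banking system:
  Assets:      Reserves at CB −148B, Securities +59B
  Liabilities: Checkable deposits −126B, Borrowings from CB +37B
Change in total Riksbank assets = -102 billion.

-102 billion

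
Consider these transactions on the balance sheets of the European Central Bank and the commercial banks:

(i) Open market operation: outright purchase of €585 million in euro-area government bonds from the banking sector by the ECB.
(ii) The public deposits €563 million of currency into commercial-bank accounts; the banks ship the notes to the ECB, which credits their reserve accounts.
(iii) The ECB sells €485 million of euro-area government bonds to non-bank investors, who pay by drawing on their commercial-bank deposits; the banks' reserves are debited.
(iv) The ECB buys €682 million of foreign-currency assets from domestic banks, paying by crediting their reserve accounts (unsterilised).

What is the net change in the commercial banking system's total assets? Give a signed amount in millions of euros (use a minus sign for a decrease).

+€78 million

OMO purchase (from banks) €585 million: just an asset swap on bank balance sheets → 0.
Currency deposit €563 million: bank balance sheets expand → +€563M.
Asset sale (to non-banks) €485 million: bank balance sheets shrink → −€485M.
FX purchase €682 million: just an asset swap on bank balance sheets → 0.
Net: 0 + 563 − 485 + 0 = +€78 million.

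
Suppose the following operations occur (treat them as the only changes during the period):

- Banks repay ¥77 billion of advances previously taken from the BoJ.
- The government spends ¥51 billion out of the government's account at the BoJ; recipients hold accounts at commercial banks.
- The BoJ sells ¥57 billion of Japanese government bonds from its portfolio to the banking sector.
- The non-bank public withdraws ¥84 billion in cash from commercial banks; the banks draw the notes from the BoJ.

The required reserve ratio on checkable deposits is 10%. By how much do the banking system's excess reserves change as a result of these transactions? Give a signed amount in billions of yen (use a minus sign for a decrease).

-¥163.7 billion

Discount-window repayment ¥77 billion: reserves −¥77B, deposits 0.
Government spending ¥51 billion: reserves +¥51B, deposits +¥51B.
OMO sale (to banks) ¥57 billion: reserves −¥57B, deposits 0.
Currency withdrawal ¥84 billion: reserves −¥84B, deposits −¥84B.
Totals: Δreserves = −¥167B, Δdeposits = −¥33B.
Δrequired reserves = 10% × −¥33B = −¥3.3B.
Δexcess reserves = Δreserves − Δrequired = −¥167B − (−¥3.3B) = -¥163.7 billion.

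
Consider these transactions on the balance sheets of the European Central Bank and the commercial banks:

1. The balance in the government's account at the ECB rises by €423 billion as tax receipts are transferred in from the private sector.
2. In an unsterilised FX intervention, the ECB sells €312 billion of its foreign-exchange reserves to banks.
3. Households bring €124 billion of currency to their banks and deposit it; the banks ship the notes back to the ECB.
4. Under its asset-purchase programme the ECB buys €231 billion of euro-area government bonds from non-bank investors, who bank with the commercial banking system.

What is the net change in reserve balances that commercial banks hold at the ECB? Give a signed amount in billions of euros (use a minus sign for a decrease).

Government account inflow €423 billion: funds move from bank reserves into the government account → −€423B.
FX sale €312 billion: the buying banks pay out of their reserve balances → −€312B.
Currency deposit €124 billion: returned notes are swapped for reserve credit → +€124B.
Asset purchase (from non-banks) €231 billion: the ECB pays by crediting reserve accounts → +€231B.
Net: −423 − 312 + 124 + 231 = -€380 billion.

-€380 billion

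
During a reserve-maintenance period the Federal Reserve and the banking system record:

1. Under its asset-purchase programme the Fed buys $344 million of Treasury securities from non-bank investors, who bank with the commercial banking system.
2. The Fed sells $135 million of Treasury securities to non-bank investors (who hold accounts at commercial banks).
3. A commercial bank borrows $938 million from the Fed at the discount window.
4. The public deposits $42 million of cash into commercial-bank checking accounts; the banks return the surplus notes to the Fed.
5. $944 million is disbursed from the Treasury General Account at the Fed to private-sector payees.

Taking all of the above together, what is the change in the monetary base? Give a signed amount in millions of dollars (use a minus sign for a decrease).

Asset purchase (from non-banks) $344 million: Fed balance sheet expands → +$344M.
Asset sale (to non-banks) $135 million: Fed balance sheet contracts → −$135M.
Discount-window loan $938 million: Fed balance sheet expands → +$938M.
Currency deposit $42 million: just a shift between currency and reserves — both are base money → 0.
Government spending $944 million: a non-base liability converts back to reserves → +$944M.
Net: 344 − 135 + 938 + 0 + 944 = +$2091 million.

+$2091 million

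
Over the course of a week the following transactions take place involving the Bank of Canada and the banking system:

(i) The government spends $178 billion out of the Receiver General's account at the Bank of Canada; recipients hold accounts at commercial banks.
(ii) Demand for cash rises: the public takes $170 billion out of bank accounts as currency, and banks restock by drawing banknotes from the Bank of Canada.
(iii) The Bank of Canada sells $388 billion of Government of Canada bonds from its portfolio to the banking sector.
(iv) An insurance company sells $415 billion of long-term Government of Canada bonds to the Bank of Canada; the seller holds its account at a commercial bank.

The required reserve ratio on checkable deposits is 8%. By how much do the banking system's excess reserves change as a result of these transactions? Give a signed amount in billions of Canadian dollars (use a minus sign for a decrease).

Government spending $178 billion: reserves +$178B, deposits +$178B.
Currency withdrawal $170 billion: reserves −$170B, deposits −$170B.
OMO sale (to banks) $388 billion: reserves −$388B, deposits 0.
Asset purchase (from non-banks) $415 billion: reserves +$415B, deposits +$415B.
Totals: Δreserves = +$35B, Δdeposits = +$423B.
Δrequired reserves = 8% × +$423B = +$33.84B.
Δexcess reserves = Δreserves − Δrequired = +$35B − (+$33.84B) = +$1.16 billion.

+$1.16 billion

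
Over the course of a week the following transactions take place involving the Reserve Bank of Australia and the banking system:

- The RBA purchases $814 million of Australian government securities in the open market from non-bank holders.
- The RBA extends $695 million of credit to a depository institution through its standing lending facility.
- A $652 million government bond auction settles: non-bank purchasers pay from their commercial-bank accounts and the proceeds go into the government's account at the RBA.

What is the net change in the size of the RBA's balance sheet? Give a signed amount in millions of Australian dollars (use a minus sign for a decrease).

+$1509 million

RBA balance sheet:
  Assets:      Securities +$814M, Loans to banks +$695M
  Liabilities: Bank reserves +$857M, Government deposits +$652M
Commercial banking system:
  Assets:      Reserves at CB +$857M
  Liabilities: Checkable deposits +$162M, Borrowings from CB +$695M
Change in total RBA assets = +$1509 million.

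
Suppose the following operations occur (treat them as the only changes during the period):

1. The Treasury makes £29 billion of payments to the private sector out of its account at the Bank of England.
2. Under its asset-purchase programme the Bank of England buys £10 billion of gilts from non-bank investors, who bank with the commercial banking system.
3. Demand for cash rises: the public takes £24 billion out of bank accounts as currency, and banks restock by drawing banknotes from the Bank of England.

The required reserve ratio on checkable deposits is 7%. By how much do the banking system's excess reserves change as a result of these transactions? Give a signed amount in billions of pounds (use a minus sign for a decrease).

+£13.95 billion

Government spending £29 billion: reserves +£29B, deposits +£29B.
Asset purchase (from non-banks) £10 billion: reserves +£10B, deposits +£10B.
Currency withdrawal £24 billion: reserves −£24B, deposits −£24B.
Totals: Δreserves = +£15B, Δdeposits = +£15B.
Δrequired reserves = 7% × +£15B = +£1.05B.
Δexcess reserves = Δreserves − Δrequired = +£15B − (+£1.05B) = +£13.95 billion.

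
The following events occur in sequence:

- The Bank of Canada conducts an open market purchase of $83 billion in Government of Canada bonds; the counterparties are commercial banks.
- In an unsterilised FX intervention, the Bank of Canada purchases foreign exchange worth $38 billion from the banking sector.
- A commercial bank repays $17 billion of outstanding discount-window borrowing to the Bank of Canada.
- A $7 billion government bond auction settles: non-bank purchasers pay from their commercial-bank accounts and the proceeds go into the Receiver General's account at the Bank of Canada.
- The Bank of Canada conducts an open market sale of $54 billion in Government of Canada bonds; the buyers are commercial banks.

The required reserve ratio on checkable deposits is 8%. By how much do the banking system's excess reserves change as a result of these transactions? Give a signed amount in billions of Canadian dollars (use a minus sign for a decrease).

+$43.56 billion

OMO purchase (from banks) $83 billion: reserves +$83B, deposits 0.
FX purchase $38 billion: reserves +$38B, deposits 0.
Discount-window repayment $17 billion: reserves −$17B, deposits 0.
Government account inflow $7 billion: reserves −$7B, deposits −$7B.
OMO sale (to banks) $54 billion: reserves −$54B, deposits 0.
Totals: Δreserves = +$43B, Δdeposits = −$7B.
Δrequired reserves = 8% × −$7B = −$0.56B.
Δexcess reserves = Δreserves − Δrequired = +$43B − (−$0.56B) = +$43.56 billion.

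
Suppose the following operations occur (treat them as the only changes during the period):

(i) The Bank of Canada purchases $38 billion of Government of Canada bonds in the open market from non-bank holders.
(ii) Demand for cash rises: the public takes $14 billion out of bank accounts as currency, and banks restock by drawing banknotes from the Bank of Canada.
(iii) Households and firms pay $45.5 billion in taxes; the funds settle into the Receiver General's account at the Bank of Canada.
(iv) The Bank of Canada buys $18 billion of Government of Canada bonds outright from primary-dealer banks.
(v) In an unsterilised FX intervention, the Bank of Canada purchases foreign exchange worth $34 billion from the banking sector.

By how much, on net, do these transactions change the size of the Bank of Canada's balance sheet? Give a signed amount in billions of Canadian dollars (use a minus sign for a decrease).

+$90 billion

Asset purchase (from non-banks) $38 billion: a Bank of Canada asset is acquired → +$38B.
Currency withdrawal $14 billion: only the composition of liabilities changes → 0.
Government account inflow $45.5 billion: only the composition of liabilities changes → 0.
OMO purchase (from banks) $18 billion: a Bank of Canada asset is acquired → +$18B.
FX purchase $34 billion: a Bank of Canada asset is acquired → +$34B.
Net: 38 + 0 + 0 + 18 + 34 = +$90 billion.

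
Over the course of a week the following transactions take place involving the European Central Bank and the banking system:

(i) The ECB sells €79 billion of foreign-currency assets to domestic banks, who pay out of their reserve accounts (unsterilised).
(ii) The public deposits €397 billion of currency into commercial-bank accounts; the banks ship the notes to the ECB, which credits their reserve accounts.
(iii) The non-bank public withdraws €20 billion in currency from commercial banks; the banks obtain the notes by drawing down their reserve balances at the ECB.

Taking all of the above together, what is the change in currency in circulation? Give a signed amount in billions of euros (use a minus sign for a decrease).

FX sale €79 billion: no currency enters or leaves circulation → 0.
Currency deposit €397 billion: notes return to the central bank → −€397B.
Currency withdrawal €20 billion: notes leave the central bank → +€20B.
Net: 0 − 397 + 20 = -€377 billion.

-€377 billion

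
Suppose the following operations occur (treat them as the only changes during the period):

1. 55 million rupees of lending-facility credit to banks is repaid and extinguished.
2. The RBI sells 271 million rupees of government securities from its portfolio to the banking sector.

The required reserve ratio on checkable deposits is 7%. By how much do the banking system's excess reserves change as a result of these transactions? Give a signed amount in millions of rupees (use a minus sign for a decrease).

-326 million

Discount-window repayment 55 million rupees: reserves −55M, deposits 0.
OMO sale (to banks) 271 million rupees: reserves −271M, deposits 0.
Totals: Δreserves = −326M, Δdeposits = 0.
Δrequired reserves = 7% × 0 = 0.
Δexcess reserves = Δreserves − Δrequired = −326M − (0) = -326 million.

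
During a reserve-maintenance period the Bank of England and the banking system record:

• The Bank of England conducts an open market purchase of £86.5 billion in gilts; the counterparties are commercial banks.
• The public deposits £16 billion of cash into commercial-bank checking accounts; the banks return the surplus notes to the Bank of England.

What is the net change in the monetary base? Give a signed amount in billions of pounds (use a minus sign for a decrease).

Bank of England balance sheet:
  Assets:      Securities +£86.5B
  Liabilities: Bank reserves +£102.5B, Currency in circulation −£16B
Monetary base = currency + reserves: −£16B + (+£102.5B) = +£86.5 billion.

+£86.5 billion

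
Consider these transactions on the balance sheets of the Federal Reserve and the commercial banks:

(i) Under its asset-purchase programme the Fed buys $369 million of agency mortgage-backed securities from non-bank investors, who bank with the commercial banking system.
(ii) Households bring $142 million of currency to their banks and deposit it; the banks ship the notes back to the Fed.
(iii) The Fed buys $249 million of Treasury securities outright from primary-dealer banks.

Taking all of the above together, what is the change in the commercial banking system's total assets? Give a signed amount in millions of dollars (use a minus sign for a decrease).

Fed balance sheet:
  Assets:      Securities +$618M
  Liabilities: Bank reserves +$760M, Currency in circulation −$142M
Commercial banking system:
  Assets:      Reserves at CB +$760M, Securities −$249M
  Liabilities: Checkable deposits +$511M
Change in total bank assets = +$511 million.

+$511 million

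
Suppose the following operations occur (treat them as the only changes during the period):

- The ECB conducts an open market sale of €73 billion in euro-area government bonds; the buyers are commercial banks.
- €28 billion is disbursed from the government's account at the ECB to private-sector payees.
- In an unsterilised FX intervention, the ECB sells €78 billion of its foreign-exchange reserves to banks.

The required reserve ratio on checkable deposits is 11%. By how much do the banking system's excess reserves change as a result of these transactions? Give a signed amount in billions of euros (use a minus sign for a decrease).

OMO sale (to banks) €73 billion: reserves −€73B, deposits 0.
Government spending €28 billion: reserves +€28B, deposits +€28B.
FX sale €78 billion: reserves −€78B, deposits 0.
Totals: Δreserves = −€123B, Δdeposits = +€28B.
Δrequired reserves = 11% × +€28B = +€3.08B.
Δexcess reserves = Δreserves − Δrequired = −€123B − (+€3.08B) = -€126.08 billion.

-€126.08 billion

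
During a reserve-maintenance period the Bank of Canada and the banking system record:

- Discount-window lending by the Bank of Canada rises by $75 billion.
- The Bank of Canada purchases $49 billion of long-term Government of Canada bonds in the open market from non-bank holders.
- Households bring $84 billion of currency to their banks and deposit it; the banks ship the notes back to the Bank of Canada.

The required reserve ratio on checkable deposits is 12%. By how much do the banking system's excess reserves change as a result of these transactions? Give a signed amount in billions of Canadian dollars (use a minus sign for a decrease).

+$192.04 billion

Discount-window loan $75 billion: reserves +$75B, deposits 0.
Asset purchase (from non-banks) $49 billion: reserves +$49B, deposits +$49B.
Currency deposit $84 billion: reserves +$84B, deposits +$84B.
Totals: Δreserves = +$208B, Δdeposits = +$133B.
Δrequired reserves = 12% × +$133B = +$15.96B.
Δexcess reserves = Δreserves − Δrequired = +$208B − (+$15.96B) = +$192.04 billion.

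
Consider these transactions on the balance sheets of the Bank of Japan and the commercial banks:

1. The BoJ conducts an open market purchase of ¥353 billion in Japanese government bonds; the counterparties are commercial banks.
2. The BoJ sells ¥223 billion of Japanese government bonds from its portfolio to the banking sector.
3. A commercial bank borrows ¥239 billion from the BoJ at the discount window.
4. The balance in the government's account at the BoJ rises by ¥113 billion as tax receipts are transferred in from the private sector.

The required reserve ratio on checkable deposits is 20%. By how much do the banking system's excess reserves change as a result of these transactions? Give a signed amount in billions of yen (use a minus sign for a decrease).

+¥278.6 billion

OMO purchase (from banks) ¥353 billion: reserves +¥353B, deposits 0.
OMO sale (to banks) ¥223 billion: reserves −¥223B, deposits 0.
Discount-window loan ¥239 billion: reserves +¥239B, deposits 0.
Government account inflow ¥113 billion: reserves −¥113B, deposits −¥113B.
Totals: Δreserves = +¥256B, Δdeposits = −¥113B.
Δrequired reserves = 20% × −¥113B = −¥22.6B.
Δexcess reserves = Δreserves − Δrequired = +¥256B − (−¥22.6B) = +¥278.6 billion.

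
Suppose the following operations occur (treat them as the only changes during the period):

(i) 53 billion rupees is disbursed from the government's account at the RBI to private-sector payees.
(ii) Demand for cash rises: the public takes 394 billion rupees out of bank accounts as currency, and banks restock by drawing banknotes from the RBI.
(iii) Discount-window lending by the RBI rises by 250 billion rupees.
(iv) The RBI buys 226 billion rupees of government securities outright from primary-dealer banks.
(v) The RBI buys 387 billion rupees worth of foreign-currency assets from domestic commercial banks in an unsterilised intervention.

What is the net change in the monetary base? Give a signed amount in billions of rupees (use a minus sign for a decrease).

+916 billion

Government spending 53 billion rupees: a non-base liability converts back to reserves → +53B.
Currency withdrawal 394 billion rupees: just a shift between currency and reserves — both are base money → 0.
Discount-window loan 250 billion rupees: RBI balance sheet expands → +250B.
OMO purchase (from banks) 226 billion rupees: RBI balance sheet expands → +226B.
FX purchase 387 billion rupees: RBI balance sheet expands → +387B.
Net: 53 + 0 + 250 + 226 + 387 = +916 billion.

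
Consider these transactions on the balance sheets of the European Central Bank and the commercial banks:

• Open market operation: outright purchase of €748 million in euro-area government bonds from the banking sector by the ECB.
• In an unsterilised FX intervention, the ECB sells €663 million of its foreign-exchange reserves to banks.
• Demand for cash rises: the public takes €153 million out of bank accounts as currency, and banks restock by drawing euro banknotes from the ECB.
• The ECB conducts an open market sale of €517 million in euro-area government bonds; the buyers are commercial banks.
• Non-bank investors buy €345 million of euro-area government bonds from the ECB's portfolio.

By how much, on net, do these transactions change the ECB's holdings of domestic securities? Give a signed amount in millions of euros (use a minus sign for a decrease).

-€114 million

OMO purchase (from banks) €748 million: securities added to the ECB's portfolio → +€748M.
FX sale €663 million: the ECB's securities portfolio is untouched → 0.
Currency withdrawal €153 million: the ECB's securities portfolio is untouched → 0.
OMO sale (to banks) €517 million: securities removed from the ECB's portfolio → −€517M.
Asset sale (to non-banks) €345 million: securities removed from the ECB's portfolio → −€345M.
Net: 748 + 0 + 0 − 517 − 345 = -€114 million.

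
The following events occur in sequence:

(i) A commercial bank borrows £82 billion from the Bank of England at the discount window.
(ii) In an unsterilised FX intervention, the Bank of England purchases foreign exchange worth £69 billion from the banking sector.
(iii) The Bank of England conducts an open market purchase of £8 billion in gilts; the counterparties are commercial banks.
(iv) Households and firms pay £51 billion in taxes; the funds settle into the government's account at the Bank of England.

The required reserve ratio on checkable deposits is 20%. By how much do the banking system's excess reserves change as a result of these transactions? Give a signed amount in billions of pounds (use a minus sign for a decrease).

Discount-window loan £82 billion: reserves +£82B, deposits 0.
FX purchase £69 billion: reserves +£69B, deposits 0.
OMO purchase (from banks) £8 billion: reserves +£8B, deposits 0.
Government account inflow £51 billion: reserves −£51B, deposits −£51B.
Totals: Δreserves = +£108B, Δdeposits = −£51B.
Δrequired reserves = 20% × −£51B = −£10.2B.
Δexcess reserves = Δreserves − Δrequired = +£108B − (−£10.2B) = +£118.2 billion.

+£118.2 billion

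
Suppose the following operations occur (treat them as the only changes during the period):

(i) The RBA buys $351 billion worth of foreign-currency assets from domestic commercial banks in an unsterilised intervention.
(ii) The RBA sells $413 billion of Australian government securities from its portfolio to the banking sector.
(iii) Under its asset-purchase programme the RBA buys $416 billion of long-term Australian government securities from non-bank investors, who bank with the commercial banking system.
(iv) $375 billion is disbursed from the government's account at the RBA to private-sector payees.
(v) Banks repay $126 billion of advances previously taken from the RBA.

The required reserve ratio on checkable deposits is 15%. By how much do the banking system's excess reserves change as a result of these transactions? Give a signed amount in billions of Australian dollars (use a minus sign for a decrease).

FX purchase $351 billion: reserves +$351B, deposits 0.
OMO sale (to banks) $413 billion: reserves −$413B, deposits 0.
Asset purchase (from non-banks) $416 billion: reserves +$416B, deposits +$416B.
Government spending $375 billion: reserves +$375B, deposits +$375B.
Discount-window repayment $126 billion: reserves −$126B, deposits 0.
Totals: Δreserves = +$603B, Δdeposits = +$791B.
Δrequired reserves = 15% × +$791B = +$118.65B.
Δexcess reserves = Δreserves − Δrequired = +$603B − (+$118.65B) = +$484.35 billion.

+$484.35 billion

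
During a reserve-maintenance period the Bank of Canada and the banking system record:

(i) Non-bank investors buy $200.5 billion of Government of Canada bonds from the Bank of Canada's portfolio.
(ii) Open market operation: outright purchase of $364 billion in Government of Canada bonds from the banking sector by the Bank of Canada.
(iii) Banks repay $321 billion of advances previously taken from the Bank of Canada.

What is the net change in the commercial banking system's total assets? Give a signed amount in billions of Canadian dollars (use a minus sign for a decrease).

Bank of Canada balance sheet:
  Assets:      Securities +$163.5B, Loans to banks −$321B
  Liabilities: Bank reserves −$157.5B
Commercial banking system:
  Assets:      Reserves at CB −$157.5B, Securities −$364B
  Liabilities: Checkable deposits −$200.5B, Borrowings from CB −$321B
Change in total bank assets = -$521.5 billion.

-$521.5 billion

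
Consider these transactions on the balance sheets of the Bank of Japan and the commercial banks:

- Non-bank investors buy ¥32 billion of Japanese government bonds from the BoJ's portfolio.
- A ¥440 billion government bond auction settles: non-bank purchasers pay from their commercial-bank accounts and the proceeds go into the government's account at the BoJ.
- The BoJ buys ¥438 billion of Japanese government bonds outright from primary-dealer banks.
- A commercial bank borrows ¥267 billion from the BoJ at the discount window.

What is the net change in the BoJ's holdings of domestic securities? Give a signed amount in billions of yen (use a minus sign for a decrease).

+¥406 billion

Asset sale (to non-banks) ¥32 billion: securities removed from the BoJ's portfolio → −¥32B.
Government account inflow ¥440 billion: the BoJ's securities portfolio is untouched → 0.
OMO purchase (from banks) ¥438 billion: securities added to the BoJ's portfolio → +¥438B.
Discount-window loan ¥267 billion: the BoJ's securities portfolio is untouched → 0.
Net: −32 + 0 + 438 + 0 = +¥406 billion.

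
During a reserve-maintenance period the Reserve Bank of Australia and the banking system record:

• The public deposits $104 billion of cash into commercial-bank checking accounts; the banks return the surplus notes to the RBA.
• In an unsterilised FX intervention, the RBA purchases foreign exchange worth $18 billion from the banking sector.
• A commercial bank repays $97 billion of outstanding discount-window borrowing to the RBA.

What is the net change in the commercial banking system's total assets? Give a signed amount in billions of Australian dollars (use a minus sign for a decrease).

+$7 billion

Currency deposit $104 billion: bank balance sheets expand → +$104B.
FX purchase $18 billion: just an asset swap on bank balance sheets → 0.
Discount-window repayment $97 billion: bank balance sheets shrink → −$97B.
Net: 104 + 0 − 97 = +$7 billion.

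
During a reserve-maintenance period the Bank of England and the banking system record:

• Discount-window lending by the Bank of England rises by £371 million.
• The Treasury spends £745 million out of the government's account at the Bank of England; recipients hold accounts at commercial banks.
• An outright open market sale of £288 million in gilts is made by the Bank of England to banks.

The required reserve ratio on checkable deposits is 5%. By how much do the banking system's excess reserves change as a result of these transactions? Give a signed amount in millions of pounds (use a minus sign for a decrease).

+£790.75 million

Discount-window loan £371 million: reserves +£371M, deposits 0.
Government spending £745 million: reserves +£745M, deposits +£745M.
OMO sale (to banks) £288 million: reserves −£288M, deposits 0.
Totals: Δreserves = +£828M, Δdeposits = +£745M.
Δrequired reserves = 5% × +£745M = +£37.25M.
Δexcess reserves = Δreserves − Δrequired = +£828M − (+£37.25M) = +£790.75 million.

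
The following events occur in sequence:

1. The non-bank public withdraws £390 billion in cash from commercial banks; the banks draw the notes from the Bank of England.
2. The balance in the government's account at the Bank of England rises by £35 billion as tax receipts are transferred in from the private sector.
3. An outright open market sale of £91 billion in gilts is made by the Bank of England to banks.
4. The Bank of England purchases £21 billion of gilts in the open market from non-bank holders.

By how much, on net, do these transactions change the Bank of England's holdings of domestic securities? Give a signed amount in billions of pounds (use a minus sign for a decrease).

Currency withdrawal £390 billion: the Bank of England's securities portfolio is untouched → 0.
Government account inflow £35 billion: the Bank of England's securities portfolio is untouched → 0.
OMO sale (to banks) £91 billion: securities removed from the Bank of England's portfolio → −£91B.
Asset purchase (from non-banks) £21 billion: securities added to the Bank of England's portfolio → +£21B.
Net: 0 + 0 − 91 + 21 = -£70 billion.

-£70 billion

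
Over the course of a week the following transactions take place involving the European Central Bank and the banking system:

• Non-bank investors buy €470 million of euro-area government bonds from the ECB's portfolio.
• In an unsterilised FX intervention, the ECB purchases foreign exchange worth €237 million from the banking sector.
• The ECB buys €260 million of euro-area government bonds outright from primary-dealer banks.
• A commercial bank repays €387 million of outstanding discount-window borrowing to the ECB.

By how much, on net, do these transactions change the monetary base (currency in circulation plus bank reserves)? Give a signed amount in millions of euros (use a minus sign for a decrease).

ECB balance sheet:
  Assets:      Securities −€210M, Loans to banks −€387M, Foreign assets +€237M
  Liabilities: Bank reserves −€360M
Commercial banking system:
  Assets:      Reserves at CB −€360M, Securities −€260M, Foreign assets −€237M
  Liabilities: Checkable deposits −€470M, Borrowings from CB −€387M
Monetary base = currency + reserves: 0 + (−€360M) = -€360 million.

-€360 million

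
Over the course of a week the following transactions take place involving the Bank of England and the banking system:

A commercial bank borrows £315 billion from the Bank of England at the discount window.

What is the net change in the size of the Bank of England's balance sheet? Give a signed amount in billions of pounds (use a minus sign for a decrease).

Bank of England balance sheet:
  Assets:      Loans to banks +£315B
  Liabilities: Bank reserves +£315B
Commercial banking system:
  Assets:      Reserves at CB +£315B
  Liabilities: Borrowings from CB +£315B
Change in total Bank of England assets = +£315 billion.

+£315 billion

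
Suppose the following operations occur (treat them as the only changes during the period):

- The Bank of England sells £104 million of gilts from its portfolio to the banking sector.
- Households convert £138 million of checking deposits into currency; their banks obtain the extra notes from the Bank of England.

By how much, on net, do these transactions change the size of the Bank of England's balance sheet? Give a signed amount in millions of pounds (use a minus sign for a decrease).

OMO sale (to banks) £104 million: a Bank of England asset is shed → −£104M.
Currency withdrawal £138 million: only the composition of liabilities changes → 0.
Net: −104 + 0 = -£104 million.

-£104 million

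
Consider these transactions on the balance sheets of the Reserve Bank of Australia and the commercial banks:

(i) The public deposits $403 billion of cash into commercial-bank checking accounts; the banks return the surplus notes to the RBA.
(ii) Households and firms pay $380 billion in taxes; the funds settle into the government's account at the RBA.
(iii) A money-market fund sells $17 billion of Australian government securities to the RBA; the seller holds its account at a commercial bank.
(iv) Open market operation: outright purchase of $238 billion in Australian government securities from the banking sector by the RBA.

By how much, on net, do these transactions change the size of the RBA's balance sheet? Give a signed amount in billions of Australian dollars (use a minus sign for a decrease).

Currency deposit $403 billion: only the composition of liabilities changes → 0.
Government account inflow $380 billion: only the composition of liabilities changes → 0.
Asset purchase (from non-banks) $17 billion: an RBA asset is acquired → +$17B.
OMO purchase (from banks) $238 billion: an RBA asset is acquired → +$238B.
Net: 0 + 0 + 17 + 238 = +$255 billion.

+$255 billion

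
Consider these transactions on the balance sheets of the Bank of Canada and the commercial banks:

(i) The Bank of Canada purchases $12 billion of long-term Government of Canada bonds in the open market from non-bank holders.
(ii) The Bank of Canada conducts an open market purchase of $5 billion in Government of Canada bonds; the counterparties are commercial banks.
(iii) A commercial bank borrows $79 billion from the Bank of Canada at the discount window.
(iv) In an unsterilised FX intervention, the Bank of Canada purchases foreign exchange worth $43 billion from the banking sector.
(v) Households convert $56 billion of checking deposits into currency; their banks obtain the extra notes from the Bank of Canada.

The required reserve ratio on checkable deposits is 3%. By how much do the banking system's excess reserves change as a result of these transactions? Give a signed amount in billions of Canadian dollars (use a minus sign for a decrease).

+$84.32 billion

Asset purchase (from non-banks) $12 billion: reserves +$12B, deposits +$12B.
OMO purchase (from banks) $5 billion: reserves +$5B, deposits 0.
Discount-window loan $79 billion: reserves +$79B, deposits 0.
FX purchase $43 billion: reserves +$43B, deposits 0.
Currency withdrawal $56 billion: reserves −$56B, deposits −$56B.
Totals: Δreserves = +$83B, Δdeposits = −$44B.
Δrequired reserves = 3% × −$44B = −$1.32B.
Δexcess reserves = Δreserves − Δrequired = +$83B − (−$1.32B) = +$84.32 billion.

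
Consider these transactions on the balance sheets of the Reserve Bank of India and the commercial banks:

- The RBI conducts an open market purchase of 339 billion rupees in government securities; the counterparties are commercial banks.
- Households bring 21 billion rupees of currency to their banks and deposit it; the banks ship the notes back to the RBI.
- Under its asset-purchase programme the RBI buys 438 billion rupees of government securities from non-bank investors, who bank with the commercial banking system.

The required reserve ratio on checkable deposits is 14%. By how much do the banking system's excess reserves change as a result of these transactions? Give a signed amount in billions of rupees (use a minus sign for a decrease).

+733.74 billion

OMO purchase (from banks) 339 billion rupees: reserves +339B, deposits 0.
Currency deposit 21 billion rupees: reserves +21B, deposits +21B.
Asset purchase (from non-banks) 438 billion rupees: reserves +438B, deposits +438B.
Totals: Δreserves = +798B, Δdeposits = +459B.
Δrequired reserves = 14% × +459B = +64.26B.
Δexcess reserves = Δreserves − Δrequired = +798B − (+64.26B) = +733.74 billion.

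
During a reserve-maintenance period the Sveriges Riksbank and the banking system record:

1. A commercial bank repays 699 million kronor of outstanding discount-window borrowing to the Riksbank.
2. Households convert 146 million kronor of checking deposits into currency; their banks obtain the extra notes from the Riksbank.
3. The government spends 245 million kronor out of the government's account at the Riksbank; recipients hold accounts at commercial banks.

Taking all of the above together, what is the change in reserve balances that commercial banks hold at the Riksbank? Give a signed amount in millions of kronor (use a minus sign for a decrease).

Riksbank balance sheet:
  Assets:      Loans to banks −699M
  Liabilities: Bank reserves −600M, Currency in circulation +146M, Government deposits −245M
So the change in reserve balances that commercial banks hold at the Riksbank is -600 million.

-600 million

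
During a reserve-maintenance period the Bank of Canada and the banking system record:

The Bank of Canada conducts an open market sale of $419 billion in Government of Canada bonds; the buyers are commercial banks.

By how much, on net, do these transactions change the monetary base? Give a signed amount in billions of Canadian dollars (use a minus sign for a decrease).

-$419 billion

Bank of Canada balance sheet:
  Assets:      Securities −$419B
  Liabilities: Bank reserves −$419B
Monetary base = currency + reserves: 0 + (−$419B) = -$419 billion.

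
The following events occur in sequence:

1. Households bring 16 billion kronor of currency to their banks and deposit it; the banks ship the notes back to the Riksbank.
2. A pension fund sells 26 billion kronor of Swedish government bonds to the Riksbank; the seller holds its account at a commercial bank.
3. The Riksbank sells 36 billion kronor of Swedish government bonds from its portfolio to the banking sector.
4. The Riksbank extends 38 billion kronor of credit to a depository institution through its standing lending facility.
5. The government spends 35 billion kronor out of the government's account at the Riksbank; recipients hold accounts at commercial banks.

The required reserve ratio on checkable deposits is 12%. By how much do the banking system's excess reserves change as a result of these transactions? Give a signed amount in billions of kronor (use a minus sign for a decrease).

Currency deposit 16 billion kronor: reserves +16B, deposits +16B.
Asset purchase (from non-banks) 26 billion kronor: reserves +26B, deposits +26B.
OMO sale (to banks) 36 billion kronor: reserves −36B, deposits 0.
Discount-window loan 38 billion kronor: reserves +38B, deposits 0.
Government spending 35 billion kronor: reserves +35B, deposits +35B.
Totals: Δreserves = +79B, Δdeposits = +77B.
Δrequired reserves = 12% × +77B = +9.24B.
Δexcess reserves = Δreserves − Δrequired = +79B − (+9.24B) = +69.76 billion.

+69.76 billion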